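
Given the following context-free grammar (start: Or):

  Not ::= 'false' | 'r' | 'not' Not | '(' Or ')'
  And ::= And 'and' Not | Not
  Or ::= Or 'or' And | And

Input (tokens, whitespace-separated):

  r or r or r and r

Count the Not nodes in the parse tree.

[Or [Or [Or [And [Not r]]] or [And [Not r]]] or [And [And [Not r]] and [Not r]]]

4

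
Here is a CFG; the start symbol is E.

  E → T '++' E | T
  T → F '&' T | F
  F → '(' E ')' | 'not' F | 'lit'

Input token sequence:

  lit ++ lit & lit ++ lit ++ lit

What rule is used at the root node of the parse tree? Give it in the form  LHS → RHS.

E → T '++' E

[E [T [F lit]] ++ [E [T [F lit] & [T [F lit]]] ++ [E [T [F lit]] ++ [E [T [F lit]]]]]]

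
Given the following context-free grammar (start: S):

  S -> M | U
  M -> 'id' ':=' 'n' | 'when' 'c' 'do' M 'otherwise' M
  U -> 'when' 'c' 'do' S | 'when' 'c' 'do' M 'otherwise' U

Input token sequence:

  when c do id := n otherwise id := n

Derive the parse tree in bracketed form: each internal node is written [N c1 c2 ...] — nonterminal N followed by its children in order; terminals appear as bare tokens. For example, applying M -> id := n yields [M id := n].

[S [M when c do [M id := n] otherwise [M id := n]]]

S
M
when c do M otherwise M
when c do id := n otherwise M
when c do id := n otherwise id := n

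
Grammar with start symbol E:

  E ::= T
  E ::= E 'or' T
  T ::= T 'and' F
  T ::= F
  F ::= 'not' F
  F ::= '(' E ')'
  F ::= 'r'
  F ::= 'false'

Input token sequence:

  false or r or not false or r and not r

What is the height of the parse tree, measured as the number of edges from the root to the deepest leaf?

6

[E [E [E [E [T [F false]]] or [T [F r]]] or [T [F not [F false]]]] or [T [T [F r]] and [F not [F r]]]]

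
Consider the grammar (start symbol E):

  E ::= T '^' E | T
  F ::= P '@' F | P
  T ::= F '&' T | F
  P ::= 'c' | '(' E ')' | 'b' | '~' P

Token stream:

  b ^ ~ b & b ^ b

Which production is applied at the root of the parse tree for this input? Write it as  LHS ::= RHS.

[E [T [F [P b]]] ^ [E [T [F [P ~ [P b]]] & [T [F [P b]]]] ^ [E [T [F [P b]]]]]]

E ::= T '^' E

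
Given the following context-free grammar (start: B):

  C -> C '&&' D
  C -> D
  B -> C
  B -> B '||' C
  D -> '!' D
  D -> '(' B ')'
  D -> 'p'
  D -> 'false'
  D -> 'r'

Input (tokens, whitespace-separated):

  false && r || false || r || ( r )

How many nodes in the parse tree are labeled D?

6

[B [B [B [B [C [C [D false]] && [D r]]] || [C [D false]]] || [C [D r]]] || [C [D ( [B [C [D r]]] )]]]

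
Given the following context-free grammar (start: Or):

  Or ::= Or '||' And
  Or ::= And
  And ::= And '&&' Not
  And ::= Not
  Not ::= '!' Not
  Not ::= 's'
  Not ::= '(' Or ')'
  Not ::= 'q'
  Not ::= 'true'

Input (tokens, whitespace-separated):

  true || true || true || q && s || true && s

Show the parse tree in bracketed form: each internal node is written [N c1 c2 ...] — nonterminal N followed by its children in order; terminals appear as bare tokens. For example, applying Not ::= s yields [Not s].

Or
Or || And
Or || And || And
Or || And || And || And
Or || And || And || And || And
And || And || And || And || And
Not || And || And || And || And
true || And || And || And || And
true || Not || And || And || And
true || true || And || And || And
true || true || Not || And || And
true || true || true || And || And
true || true || true || And && Not || And
true || true || true || Not && Not || And
true || true || true || q && Not || And
true || true || true || q && s || And
true || true || true || q && s || And && Not
true || true || true || q && s || Not && Not
true || true || true || q && s || true && Not
true || true || true || q && s || true && s

[Or [Or [Or [Or [Or [And [Not true]]] || [And [Not true]]] || [And [Not true]]] || [And [And [Not q]] && [Not s]]] || [And [And [Not true]] && [Not s]]]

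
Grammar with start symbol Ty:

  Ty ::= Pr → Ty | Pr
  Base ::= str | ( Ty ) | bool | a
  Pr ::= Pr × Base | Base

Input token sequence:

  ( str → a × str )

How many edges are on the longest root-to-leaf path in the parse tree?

8

[Ty [Pr [Base ( [Ty [Pr [Base str]] → [Ty [Pr [Pr [Base a]] × [Base str]]]] )]]]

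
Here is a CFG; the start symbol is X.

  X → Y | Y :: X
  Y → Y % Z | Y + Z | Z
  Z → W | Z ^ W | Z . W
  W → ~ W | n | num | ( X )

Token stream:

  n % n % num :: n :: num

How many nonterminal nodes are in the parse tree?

[X [Y [Y [Y [Z [W n]]] % [Z [W n]]] % [Z [W num]]] :: [X [Y [Z [W n]]] :: [X [Y [Z [W num]]]]]]

18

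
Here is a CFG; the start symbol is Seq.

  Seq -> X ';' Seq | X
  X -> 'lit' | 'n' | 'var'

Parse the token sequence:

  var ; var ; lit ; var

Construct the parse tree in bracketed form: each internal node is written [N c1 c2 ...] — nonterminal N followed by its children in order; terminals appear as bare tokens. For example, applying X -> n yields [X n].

[Seq [X var] ; [Seq [X var] ; [Seq [X lit] ; [Seq [X var]]]]]

Seq
X ; Seq
var ; Seq
var ; X ; Seq
var ; var ; Seq
var ; var ; X ; Seq
var ; var ; lit ; Seq
var ; var ; lit ; X
var ; var ; lit ; var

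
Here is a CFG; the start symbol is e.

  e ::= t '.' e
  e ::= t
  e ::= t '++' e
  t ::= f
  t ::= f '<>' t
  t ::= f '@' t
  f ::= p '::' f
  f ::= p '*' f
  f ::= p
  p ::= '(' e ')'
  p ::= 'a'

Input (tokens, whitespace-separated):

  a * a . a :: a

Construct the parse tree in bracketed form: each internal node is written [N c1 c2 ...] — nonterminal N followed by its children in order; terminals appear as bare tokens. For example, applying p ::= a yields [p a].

e
t . e
f . e
p * f . e
a * f . e
a * p . e
a * a . e
a * a . t
a * a . f
a * a . p :: f
a * a . a :: f
a * a . a :: p
a * a . a :: a

[e [t [f [p a] * [f [p a]]]] . [e [t [f [p a] :: [f [p a]]]]]]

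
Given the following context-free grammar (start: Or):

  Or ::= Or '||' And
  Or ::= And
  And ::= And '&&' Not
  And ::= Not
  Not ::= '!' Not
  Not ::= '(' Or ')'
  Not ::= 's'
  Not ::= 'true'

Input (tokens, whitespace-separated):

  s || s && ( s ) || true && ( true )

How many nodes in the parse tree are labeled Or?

[Or [Or [Or [And [Not s]]] || [And [And [Not s]] && [Not ( [Or [And [Not s]]] )]]] || [And [And [Not true]] && [Not ( [Or [And [Not true]]] )]]]

5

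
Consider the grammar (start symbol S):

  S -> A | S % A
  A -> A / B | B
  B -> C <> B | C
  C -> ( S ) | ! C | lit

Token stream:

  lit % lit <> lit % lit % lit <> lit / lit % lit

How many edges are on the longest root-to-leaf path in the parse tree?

[S [S [S [S [S [A [B [C lit]]]] % [A [B [C lit] <> [B [C lit]]]]] % [A [B [C lit]]]] % [A [A [B [C lit] <> [B [C lit]]]] / [B [C lit]]]] % [A [B [C lit]]]]

8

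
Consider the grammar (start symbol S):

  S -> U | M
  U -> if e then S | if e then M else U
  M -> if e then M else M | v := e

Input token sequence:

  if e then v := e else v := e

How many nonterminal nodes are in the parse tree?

[S [M if e then [M v := e] else [M v := e]]]

4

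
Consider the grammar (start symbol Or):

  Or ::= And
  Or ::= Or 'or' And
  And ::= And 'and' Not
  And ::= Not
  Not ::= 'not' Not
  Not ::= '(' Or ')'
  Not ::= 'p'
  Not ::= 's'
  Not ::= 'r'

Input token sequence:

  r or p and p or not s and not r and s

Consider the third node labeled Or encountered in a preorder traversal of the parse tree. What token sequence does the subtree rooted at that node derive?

[Or [Or [Or [And [Not r]]] or [And [And [Not p]] and [Not p]]] or [And [And [And [Not not [Not s]]] and [Not not [Not r]]] and [Not s]]]

r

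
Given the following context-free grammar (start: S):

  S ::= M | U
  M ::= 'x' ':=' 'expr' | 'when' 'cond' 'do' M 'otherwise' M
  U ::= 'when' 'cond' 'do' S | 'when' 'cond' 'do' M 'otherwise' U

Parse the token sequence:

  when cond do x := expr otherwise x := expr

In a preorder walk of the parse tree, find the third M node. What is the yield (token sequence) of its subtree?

[S [M when cond do [M x := expr] otherwise [M x := expr]]]

x := expr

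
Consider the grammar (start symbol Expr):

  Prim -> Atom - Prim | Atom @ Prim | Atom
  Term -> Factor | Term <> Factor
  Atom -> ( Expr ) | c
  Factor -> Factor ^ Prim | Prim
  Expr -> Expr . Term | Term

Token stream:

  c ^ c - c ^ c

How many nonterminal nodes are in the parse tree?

[Expr [Term [Factor [Factor [Factor [Prim [Atom c]]] ^ [Prim [Atom c] - [Prim [Atom c]]]] ^ [Prim [Atom c]]]]]

13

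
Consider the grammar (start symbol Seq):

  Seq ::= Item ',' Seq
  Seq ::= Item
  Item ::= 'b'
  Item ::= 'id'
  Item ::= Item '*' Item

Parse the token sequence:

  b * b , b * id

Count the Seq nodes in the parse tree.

[Seq [Item [Item b] * [Item b]] , [Seq [Item [Item b] * [Item id]]]]

2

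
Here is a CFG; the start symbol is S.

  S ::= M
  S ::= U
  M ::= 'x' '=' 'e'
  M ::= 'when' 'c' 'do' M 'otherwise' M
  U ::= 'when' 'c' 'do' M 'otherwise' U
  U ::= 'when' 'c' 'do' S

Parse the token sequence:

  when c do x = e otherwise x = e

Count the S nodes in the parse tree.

[S [M when c do [M x = e] otherwise [M x = e]]]

1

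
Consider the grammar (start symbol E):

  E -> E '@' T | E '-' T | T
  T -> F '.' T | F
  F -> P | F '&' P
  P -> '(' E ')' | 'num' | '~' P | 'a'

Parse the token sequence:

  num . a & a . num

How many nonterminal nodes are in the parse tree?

[E [T [F [P num]] . [T [F [F [P a]] & [P a]] . [T [F [P num]]]]]]

12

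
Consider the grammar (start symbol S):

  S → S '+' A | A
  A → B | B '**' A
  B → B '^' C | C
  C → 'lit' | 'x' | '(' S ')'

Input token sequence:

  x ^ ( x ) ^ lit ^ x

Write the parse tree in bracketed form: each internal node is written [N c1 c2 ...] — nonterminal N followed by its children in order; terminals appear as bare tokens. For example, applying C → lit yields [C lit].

[S [A [B [B [B [B [C x]] ^ [C ( [S [A [B [C x]]]] )]] ^ [C lit]] ^ [C x]]]]

S
A
B
B ^ C
B ^ C ^ C
B ^ C ^ C ^ C
C ^ C ^ C ^ C
x ^ C ^ C ^ C
x ^ ( S ) ^ C ^ C
x ^ ( A ) ^ C ^ C
x ^ ( B ) ^ C ^ C
x ^ ( C ) ^ C ^ C
x ^ ( x ) ^ C ^ C
x ^ ( x ) ^ lit ^ C
x ^ ( x ) ^ lit ^ x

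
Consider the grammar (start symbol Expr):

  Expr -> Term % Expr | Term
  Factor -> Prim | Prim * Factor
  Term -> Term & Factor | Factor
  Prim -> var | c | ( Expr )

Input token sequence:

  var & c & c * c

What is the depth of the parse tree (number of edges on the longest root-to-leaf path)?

6

[Expr [Term [Term [Term [Factor [Prim var]]] & [Factor [Prim c]]] & [Factor [Prim c] * [Factor [Prim c]]]]]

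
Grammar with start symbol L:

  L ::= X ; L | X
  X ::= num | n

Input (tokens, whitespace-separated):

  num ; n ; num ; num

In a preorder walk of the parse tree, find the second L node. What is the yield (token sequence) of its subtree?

n ; num ; num

[L [X num] ; [L [X n] ; [L [X num] ; [L [X num]]]]]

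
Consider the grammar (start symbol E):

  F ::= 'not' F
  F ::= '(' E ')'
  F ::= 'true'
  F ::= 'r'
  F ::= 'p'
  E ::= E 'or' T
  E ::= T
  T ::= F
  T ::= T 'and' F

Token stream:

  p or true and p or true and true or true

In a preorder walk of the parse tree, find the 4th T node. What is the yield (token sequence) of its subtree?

true and true

[E [E [E [E [T [F p]]] or [T [T [F true]] and [F p]]] or [T [T [F true]] and [F true]]] or [T [F true]]]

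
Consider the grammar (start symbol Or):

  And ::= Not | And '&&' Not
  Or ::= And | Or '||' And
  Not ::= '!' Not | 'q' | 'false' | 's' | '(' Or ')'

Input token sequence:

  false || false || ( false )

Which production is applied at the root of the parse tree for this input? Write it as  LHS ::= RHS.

Or ::= Or '||' And

[Or [Or [Or [And [Not false]]] || [And [Not false]]] || [And [Not ( [Or [And [Not false]]] )]]]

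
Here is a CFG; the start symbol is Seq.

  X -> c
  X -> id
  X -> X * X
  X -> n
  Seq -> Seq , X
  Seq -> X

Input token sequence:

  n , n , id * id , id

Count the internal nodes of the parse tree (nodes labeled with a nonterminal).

10

[Seq [Seq [Seq [Seq [X n]] , [X n]] , [X [X id] * [X id]]] , [X id]]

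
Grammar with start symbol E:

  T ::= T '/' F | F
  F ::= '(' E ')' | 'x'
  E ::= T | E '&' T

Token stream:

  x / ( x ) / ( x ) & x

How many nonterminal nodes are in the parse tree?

16

[E [E [T [T [T [F x]] / [F ( [E [T [F x]]] )]] / [F ( [E [T [F x]]] )]]] & [T [F x]]]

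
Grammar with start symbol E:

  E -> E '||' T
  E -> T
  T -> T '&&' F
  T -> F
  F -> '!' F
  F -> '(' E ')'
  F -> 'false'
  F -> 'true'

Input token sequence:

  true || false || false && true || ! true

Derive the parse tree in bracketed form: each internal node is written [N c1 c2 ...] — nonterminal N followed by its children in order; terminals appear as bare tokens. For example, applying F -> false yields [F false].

E
E || T
E || T || T
E || T || T || T
T || T || T || T
F || T || T || T
true || T || T || T
true || F || T || T
true || false || T || T
true || false || T && F || T
true || false || F && F || T
true || false || false && F || T
true || false || false && true || T
true || false || false && true || F
true || false || false && true || ! F
true || false || false && true || ! true

[E [E [E [E [T [F true]]] || [T [F false]]] || [T [T [F false]] && [F true]]] || [T [F ! [F true]]]]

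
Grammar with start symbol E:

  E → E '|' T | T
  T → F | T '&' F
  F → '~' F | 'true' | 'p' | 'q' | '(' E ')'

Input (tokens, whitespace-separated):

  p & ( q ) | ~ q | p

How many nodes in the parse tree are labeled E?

[E [E [E [T [T [F p]] & [F ( [E [T [F q]]] )]]] | [T [F ~ [F q]]]] | [T [F p]]]

4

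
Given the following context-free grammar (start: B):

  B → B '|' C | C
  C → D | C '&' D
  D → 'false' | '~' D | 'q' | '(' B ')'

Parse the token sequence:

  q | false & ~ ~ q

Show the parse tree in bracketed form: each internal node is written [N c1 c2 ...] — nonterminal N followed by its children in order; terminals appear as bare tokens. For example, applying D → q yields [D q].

[B [B [C [D q]]] | [C [C [D false]] & [D ~ [D ~ [D q]]]]]

B
B | C
C | C
D | C
q | C
q | C & D
q | D & D
q | false & D
q | false & ~ D
q | false & ~ ~ D
q | false & ~ ~ q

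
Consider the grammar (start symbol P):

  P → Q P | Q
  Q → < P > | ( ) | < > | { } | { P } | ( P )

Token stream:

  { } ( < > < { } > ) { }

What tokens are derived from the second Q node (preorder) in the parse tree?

( < > < { } > )

[P [Q { }] [P [Q ( [P [Q < >] [P [Q < [P [Q { }]] >]]] )] [P [Q { }]]]]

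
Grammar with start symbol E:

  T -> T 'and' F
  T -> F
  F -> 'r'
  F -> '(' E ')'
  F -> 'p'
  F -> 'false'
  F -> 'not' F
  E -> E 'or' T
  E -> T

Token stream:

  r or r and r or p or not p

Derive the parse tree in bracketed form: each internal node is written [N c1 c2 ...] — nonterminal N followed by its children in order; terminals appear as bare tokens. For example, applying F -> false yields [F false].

[E [E [E [E [T [F r]]] or [T [T [F r]] and [F r]]] or [T [F p]]] or [T [F not [F p]]]]

E
E or T
E or T or T
E or T or T or T
T or T or T or T
F or T or T or T
r or T or T or T
r or T and F or T or T
r or F and F or T or T
r or r and F or T or T
r or r and r or T or T
r or r and r or F or T
r or r and r or p or T
r or r and r or p or F
r or r and r or p or not F
r or r and r or p or not p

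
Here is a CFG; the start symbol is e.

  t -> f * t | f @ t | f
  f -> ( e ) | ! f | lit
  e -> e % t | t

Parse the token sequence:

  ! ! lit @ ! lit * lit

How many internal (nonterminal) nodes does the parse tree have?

[e [t [f ! [f ! [f lit]]] @ [t [f ! [f lit]] * [t [f lit]]]]]

10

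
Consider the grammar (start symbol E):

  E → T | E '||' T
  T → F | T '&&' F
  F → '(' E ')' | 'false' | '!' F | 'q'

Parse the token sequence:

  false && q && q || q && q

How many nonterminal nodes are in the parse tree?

12

[E [E [T [T [T [F false]] && [F q]] && [F q]]] || [T [T [F q]] && [F q]]]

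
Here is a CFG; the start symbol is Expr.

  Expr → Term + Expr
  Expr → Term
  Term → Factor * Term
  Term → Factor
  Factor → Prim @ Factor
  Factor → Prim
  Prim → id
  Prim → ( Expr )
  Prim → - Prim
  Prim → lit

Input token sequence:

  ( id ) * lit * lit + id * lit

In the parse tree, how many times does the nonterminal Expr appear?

[Expr [Term [Factor [Prim ( [Expr [Term [Factor [Prim id]]]] )]] * [Term [Factor [Prim lit]] * [Term [Factor [Prim lit]]]]] + [Expr [Term [Factor [Prim id]] * [Term [Factor [Prim lit]]]]]]

3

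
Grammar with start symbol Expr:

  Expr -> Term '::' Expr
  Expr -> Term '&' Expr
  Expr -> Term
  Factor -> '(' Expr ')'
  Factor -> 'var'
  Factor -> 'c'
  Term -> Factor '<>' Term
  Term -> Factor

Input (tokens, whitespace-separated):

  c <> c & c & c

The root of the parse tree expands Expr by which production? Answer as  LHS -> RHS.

[Expr [Term [Factor c] <> [Term [Factor c]]] & [Expr [Term [Factor c]] & [Expr [Term [Factor c]]]]]

Expr -> Term '&' Expr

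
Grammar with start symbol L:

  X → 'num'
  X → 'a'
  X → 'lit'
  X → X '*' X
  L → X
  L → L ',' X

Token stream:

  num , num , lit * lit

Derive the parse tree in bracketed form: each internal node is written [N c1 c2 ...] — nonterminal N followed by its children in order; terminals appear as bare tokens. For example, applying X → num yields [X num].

L
L , X
L , X , X
X , X , X
num , X , X
num , num , X
num , num , X * X
num , num , lit * X
num , num , lit * lit

[L [L [L [X num]] , [X num]] , [X [X lit] * [X lit]]]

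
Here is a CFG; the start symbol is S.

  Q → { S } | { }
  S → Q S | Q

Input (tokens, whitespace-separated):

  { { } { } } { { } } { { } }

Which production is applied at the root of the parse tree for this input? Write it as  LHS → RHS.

S → Q S

[S [Q { [S [Q { }] [S [Q { }]]] }] [S [Q { [S [Q { }]] }] [S [Q { [S [Q { }]] }]]]]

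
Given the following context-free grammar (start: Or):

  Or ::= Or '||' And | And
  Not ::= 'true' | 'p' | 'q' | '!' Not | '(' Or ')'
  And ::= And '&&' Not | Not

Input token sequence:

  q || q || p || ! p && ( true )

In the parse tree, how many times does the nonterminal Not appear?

[Or [Or [Or [Or [And [Not q]]] || [And [Not q]]] || [And [Not p]]] || [And [And [Not ! [Not p]]] && [Not ( [Or [And [Not true]]] )]]]

7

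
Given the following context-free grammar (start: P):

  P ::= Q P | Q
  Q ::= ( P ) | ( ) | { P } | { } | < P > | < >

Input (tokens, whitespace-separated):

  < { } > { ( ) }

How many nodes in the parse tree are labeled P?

4

[P [Q < [P [Q { }]] >] [P [Q { [P [Q ( )]] }]]]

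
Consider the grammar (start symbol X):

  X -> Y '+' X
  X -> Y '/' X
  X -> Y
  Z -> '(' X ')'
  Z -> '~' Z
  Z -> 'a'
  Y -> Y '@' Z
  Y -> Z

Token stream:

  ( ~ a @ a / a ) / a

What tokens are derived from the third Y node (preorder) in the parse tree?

[X [Y [Z ( [X [Y [Y [Z ~ [Z a]]] @ [Z a]] / [X [Y [Z a]]]] )]] / [X [Y [Z a]]]]

~ a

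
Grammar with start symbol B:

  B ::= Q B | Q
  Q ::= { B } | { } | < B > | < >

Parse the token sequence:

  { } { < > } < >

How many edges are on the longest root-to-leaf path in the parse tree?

5

[B [Q { }] [B [Q { [B [Q < >]] }] [B [Q < >]]]]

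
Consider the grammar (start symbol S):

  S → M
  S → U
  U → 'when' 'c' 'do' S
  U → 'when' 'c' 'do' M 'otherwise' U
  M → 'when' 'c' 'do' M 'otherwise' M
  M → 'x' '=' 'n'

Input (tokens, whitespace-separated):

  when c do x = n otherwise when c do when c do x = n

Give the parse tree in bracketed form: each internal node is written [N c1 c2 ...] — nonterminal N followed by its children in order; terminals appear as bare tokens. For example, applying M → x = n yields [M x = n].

[S [U when c do [M x = n] otherwise [U when c do [S [U when c do [S [M x = n]]]]]]]

S
U
when c do M otherwise U
when c do x = n otherwise U
when c do x = n otherwise when c do S
when c do x = n otherwise when c do U
when c do x = n otherwise when c do when c do S
when c do x = n otherwise when c do when c do M
when c do x = n otherwise when c do when c do x = n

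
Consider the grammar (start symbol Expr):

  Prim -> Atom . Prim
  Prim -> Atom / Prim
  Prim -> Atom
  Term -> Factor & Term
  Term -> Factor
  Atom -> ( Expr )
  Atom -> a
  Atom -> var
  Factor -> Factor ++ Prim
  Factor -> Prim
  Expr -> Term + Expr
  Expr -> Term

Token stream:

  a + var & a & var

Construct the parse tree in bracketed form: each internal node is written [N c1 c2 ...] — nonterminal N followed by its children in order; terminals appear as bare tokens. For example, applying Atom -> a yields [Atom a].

Expr
Term + Expr
Factor + Expr
Prim + Expr
Atom + Expr
a + Expr
a + Term
a + Factor & Term
a + Prim & Term
a + Atom & Term
a + var & Term
a + var & Factor & Term
a + var & Prim & Term
a + var & Atom & Term
a + var & a & Term
a + var & a & Factor
a + var & a & Prim
a + var & a & Atom
a + var & a & var

[Expr [Term [Factor [Prim [Atom a]]]] + [Expr [Term [Factor [Prim [Atom var]]] & [Term [Factor [Prim [Atom a]]] & [Term [Factor [Prim [Atom var]]]]]]]]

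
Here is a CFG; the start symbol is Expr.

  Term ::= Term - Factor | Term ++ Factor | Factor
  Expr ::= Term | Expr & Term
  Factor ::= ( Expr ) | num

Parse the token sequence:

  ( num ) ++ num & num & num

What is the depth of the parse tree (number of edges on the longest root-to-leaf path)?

[Expr [Expr [Expr [Term [Term [Factor ( [Expr [Term [Factor num]]] )]] ++ [Factor num]]] & [Term [Factor num]]] & [Term [Factor num]]]

9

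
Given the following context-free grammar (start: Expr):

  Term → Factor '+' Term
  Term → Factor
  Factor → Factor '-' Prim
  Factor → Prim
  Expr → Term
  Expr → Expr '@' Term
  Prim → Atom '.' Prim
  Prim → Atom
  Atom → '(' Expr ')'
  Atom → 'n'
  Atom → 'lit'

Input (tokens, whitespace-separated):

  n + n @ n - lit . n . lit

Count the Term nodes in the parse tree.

3

[Expr [Expr [Term [Factor [Prim [Atom n]]] + [Term [Factor [Prim [Atom n]]]]]] @ [Term [Factor [Factor [Prim [Atom n]]] - [Prim [Atom lit] . [Prim [Atom n] . [Prim [Atom lit]]]]]]]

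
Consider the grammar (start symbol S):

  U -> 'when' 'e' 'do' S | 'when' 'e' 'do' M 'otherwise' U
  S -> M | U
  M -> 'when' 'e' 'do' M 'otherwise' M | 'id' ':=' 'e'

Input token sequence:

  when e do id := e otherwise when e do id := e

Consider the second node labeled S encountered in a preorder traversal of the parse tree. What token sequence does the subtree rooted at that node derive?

id := e

[S [U when e do [M id := e] otherwise [U when e do [S [M id := e]]]]]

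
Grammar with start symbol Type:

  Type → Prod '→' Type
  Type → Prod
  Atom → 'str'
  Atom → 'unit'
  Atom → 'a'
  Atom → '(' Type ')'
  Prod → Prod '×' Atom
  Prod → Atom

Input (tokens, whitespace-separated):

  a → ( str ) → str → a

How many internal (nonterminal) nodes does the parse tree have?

[Type [Prod [Atom a]] → [Type [Prod [Atom ( [Type [Prod [Atom str]]] )]] → [Type [Prod [Atom str]] → [Type [Prod [Atom a]]]]]]

15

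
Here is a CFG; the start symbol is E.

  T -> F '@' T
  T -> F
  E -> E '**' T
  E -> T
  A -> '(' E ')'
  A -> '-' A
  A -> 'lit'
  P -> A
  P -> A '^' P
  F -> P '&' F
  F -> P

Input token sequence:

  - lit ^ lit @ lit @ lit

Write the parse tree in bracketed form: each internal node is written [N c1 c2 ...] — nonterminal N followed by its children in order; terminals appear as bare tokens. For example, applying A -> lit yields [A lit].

[E [T [F [P [A - [A lit]] ^ [P [A lit]]]] @ [T [F [P [A lit]]] @ [T [F [P [A lit]]]]]]]

E
T
F @ T
P @ T
A ^ P @ T
- A ^ P @ T
- lit ^ P @ T
- lit ^ A @ T
- lit ^ lit @ T
- lit ^ lit @ F @ T
- lit ^ lit @ P @ T
- lit ^ lit @ A @ T
- lit ^ lit @ lit @ T
- lit ^ lit @ lit @ F
- lit ^ lit @ lit @ P
- lit ^ lit @ lit @ A
- lit ^ lit @ lit @ lit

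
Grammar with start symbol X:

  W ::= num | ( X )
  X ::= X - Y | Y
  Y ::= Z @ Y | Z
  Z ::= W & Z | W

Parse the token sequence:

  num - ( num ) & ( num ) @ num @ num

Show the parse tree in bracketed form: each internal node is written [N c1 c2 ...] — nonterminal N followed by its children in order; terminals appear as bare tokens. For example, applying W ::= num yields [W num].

[X [X [Y [Z [W num]]]] - [Y [Z [W ( [X [Y [Z [W num]]]] )] & [Z [W ( [X [Y [Z [W num]]]] )]]] @ [Y [Z [W num]] @ [Y [Z [W num]]]]]]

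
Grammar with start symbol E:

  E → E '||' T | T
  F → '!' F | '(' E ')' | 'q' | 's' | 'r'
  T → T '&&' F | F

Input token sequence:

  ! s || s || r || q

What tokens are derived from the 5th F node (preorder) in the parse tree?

q

[E [E [E [E [T [F ! [F s]]]] || [T [F s]]] || [T [F r]]] || [T [F q]]]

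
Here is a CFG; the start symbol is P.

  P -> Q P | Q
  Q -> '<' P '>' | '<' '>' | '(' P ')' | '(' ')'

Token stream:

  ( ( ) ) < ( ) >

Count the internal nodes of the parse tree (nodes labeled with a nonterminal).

8

[P [Q ( [P [Q ( )]] )] [P [Q < [P [Q ( )]] >]]]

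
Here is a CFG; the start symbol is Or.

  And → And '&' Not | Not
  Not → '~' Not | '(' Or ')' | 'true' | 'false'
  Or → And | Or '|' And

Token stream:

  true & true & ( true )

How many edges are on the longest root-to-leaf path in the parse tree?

[Or [And [And [And [Not true]] & [Not true]] & [Not ( [Or [And [Not true]]] )]]]

6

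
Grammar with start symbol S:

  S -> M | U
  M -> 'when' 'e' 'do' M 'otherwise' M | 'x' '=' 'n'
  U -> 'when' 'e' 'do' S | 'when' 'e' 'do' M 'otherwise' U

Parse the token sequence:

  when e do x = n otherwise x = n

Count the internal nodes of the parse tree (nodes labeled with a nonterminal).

[S [M when e do [M x = n] otherwise [M x = n]]]

4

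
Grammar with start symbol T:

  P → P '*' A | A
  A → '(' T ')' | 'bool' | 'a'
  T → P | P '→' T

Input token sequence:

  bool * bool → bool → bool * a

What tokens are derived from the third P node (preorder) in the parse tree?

bool

[T [P [P [A bool]] * [A bool]] → [T [P [A bool]] → [T [P [P [A bool]] * [A a]]]]]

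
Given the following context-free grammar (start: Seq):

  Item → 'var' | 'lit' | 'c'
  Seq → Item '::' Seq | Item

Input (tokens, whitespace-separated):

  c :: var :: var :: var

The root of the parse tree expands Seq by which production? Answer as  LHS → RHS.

[Seq [Item c] :: [Seq [Item var] :: [Seq [Item var] :: [Seq [Item var]]]]]

Seq → Item '::' Seq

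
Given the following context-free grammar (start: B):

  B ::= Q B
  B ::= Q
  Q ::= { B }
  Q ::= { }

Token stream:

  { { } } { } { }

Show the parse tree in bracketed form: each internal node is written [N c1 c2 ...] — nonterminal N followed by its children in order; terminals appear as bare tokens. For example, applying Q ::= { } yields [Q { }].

[B [Q { [B [Q { }]] }] [B [Q { }] [B [Q { }]]]]

B
Q B
{ B } B
{ Q } B
{ { } } B
{ { } } Q B
{ { } } { } B
{ { } } { } Q
{ { } } { } { }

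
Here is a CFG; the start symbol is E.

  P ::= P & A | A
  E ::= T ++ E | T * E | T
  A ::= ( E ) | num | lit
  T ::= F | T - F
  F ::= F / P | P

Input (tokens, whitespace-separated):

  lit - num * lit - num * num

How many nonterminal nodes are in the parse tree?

[E [T [T [F [P [A lit]]]] - [F [P [A num]]]] * [E [T [T [F [P [A lit]]]] - [F [P [A num]]]] * [E [T [F [P [A num]]]]]]]

23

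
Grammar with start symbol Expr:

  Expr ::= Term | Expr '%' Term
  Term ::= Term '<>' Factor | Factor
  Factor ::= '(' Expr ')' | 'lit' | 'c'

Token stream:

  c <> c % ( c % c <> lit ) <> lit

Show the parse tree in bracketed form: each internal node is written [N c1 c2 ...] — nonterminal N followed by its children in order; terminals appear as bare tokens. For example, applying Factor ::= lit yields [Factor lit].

Expr
Expr % Term
Term % Term
Term <> Factor % Term
Factor <> Factor % Term
c <> Factor % Term
c <> c % Term
c <> c % Term <> Factor
c <> c % Factor <> Factor
c <> c % ( Expr ) <> Factor
c <> c % ( Expr % Term ) <> Factor
c <> c % ( Term % Term ) <> Factor
c <> c % ( Factor % Term ) <> Factor
c <> c % ( c % Term ) <> Factor
c <> c % ( c % Term <> Factor ) <> Factor
c <> c % ( c % Factor <> Factor ) <> Factor
c <> c % ( c % c <> Factor ) <> Factor
c <> c % ( c % c <> lit ) <> Factor
c <> c % ( c % c <> lit ) <> lit

[Expr [Expr [Term [Term [Factor c]] <> [Factor c]]] % [Term [Term [Factor ( [Expr [Expr [Term [Factor c]]] % [Term [Term [Factor c]] <> [Factor lit]]] )]] <> [Factor lit]]]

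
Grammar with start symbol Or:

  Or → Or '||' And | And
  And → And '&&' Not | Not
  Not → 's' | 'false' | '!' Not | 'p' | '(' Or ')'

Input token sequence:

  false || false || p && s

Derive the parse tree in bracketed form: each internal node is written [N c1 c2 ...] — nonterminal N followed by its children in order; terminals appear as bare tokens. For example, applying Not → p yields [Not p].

[Or [Or [Or [And [Not false]]] || [And [Not false]]] || [And [And [Not p]] && [Not s]]]

Or
Or || And
Or || And || And
And || And || And
Not || And || And
false || And || And
false || Not || And
false || false || And
false || false || And && Not
false || false || Not && Not
false || false || p && Not
false || false || p && s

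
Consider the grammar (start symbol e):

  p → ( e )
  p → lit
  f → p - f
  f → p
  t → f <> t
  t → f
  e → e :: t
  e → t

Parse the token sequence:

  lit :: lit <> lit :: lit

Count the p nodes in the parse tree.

4

[e [e [e [t [f [p lit]]]] :: [t [f [p lit]] <> [t [f [p lit]]]]] :: [t [f [p lit]]]]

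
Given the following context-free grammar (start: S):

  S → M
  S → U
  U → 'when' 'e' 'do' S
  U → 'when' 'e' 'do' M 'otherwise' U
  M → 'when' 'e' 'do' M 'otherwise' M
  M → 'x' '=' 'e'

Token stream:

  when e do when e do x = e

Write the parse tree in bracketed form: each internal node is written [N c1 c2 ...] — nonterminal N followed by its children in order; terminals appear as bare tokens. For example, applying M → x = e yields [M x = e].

S
U
when e do S
when e do U
when e do when e do S
when e do when e do M
when e do when e do x = e

[S [U when e do [S [U when e do [S [M x = e]]]]]]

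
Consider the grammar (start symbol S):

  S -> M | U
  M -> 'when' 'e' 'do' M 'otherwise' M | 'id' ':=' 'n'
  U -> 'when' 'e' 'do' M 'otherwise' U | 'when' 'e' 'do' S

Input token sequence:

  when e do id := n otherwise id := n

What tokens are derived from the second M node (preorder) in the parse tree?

id := n

[S [M when e do [M id := n] otherwise [M id := n]]]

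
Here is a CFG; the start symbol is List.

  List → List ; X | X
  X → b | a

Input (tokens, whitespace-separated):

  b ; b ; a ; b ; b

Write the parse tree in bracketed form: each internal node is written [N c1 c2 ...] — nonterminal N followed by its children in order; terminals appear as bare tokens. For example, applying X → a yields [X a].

[List [List [List [List [List [X b]] ; [X b]] ; [X a]] ; [X b]] ; [X b]]

List
List ; X
List ; X ; X
List ; X ; X ; X
List ; X ; X ; X ; X
X ; X ; X ; X ; X
b ; X ; X ; X ; X
b ; b ; X ; X ; X
b ; b ; a ; X ; X
b ; b ; a ; b ; X
b ; b ; a ; b ; b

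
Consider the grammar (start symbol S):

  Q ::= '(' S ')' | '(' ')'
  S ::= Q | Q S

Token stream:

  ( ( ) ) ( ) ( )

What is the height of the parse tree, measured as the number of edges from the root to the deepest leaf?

[S [Q ( [S [Q ( )]] )] [S [Q ( )] [S [Q ( )]]]]

4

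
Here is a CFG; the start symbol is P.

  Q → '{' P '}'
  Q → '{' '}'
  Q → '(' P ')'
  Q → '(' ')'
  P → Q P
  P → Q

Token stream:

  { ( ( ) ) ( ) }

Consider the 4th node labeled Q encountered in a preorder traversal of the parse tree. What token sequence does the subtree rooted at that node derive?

[P [Q { [P [Q ( [P [Q ( )]] )] [P [Q ( )]]] }]]

( )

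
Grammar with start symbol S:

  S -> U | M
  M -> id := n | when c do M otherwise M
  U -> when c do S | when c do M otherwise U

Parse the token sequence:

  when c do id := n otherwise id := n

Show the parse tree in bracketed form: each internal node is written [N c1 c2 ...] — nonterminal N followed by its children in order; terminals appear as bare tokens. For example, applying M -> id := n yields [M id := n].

S
M
when c do M otherwise M
when c do id := n otherwise M
when c do id := n otherwise id := n

[S [M when c do [M id := n] otherwise [M id := n]]]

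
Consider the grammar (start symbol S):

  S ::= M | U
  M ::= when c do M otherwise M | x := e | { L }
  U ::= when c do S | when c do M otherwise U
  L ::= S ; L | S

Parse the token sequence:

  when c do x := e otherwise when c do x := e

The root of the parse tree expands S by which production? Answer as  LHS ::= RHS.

S ::= U

[S [U when c do [M x := e] otherwise [U when c do [S [M x := e]]]]]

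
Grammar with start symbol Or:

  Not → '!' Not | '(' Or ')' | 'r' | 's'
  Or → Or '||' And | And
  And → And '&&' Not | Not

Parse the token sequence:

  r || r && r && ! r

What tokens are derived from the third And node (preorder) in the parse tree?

r && r

[Or [Or [And [Not r]]] || [And [And [And [Not r]] && [Not r]] && [Not ! [Not r]]]]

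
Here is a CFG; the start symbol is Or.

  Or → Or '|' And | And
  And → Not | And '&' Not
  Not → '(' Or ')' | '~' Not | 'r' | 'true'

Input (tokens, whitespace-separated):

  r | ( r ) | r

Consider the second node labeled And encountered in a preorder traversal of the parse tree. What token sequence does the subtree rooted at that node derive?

( r )

[Or [Or [Or [And [Not r]]] | [And [Not ( [Or [And [Not r]]] )]]] | [And [Not r]]]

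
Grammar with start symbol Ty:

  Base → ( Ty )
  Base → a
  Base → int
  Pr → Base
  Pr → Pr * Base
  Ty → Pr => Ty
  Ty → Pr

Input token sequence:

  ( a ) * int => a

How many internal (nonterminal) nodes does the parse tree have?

11

[Ty [Pr [Pr [Base ( [Ty [Pr [Base a]]] )]] * [Base int]] => [Ty [Pr [Base a]]]]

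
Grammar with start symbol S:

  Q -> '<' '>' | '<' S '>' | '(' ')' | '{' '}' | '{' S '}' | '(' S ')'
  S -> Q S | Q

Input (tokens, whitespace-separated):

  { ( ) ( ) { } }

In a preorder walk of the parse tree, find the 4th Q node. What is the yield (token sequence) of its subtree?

[S [Q { [S [Q ( )] [S [Q ( )] [S [Q { }]]]] }]]

{ }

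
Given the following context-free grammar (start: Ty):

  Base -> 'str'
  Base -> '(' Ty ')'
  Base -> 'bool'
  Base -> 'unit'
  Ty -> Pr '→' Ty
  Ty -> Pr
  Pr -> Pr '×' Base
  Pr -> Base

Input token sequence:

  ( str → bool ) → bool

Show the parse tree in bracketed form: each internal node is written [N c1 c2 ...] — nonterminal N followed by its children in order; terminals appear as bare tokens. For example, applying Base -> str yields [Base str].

Ty
Pr → Ty
Base → Ty
( Ty ) → Ty
( Pr → Ty ) → Ty
( Base → Ty ) → Ty
( str → Ty ) → Ty
( str → Pr ) → Ty
( str → Base ) → Ty
( str → bool ) → Ty
( str → bool ) → Pr
( str → bool ) → Base
( str → bool ) → bool

[Ty [Pr [Base ( [Ty [Pr [Base str]] → [Ty [Pr [Base bool]]]] )]] → [Ty [Pr [Base bool]]]]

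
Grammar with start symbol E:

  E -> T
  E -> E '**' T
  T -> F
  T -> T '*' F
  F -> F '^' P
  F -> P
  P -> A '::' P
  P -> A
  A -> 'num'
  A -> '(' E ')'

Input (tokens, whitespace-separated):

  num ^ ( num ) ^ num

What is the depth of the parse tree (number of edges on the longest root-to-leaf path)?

11

[E [T [F [F [F [P [A num]]] ^ [P [A ( [E [T [F [P [A num]]]]] )]]] ^ [P [A num]]]]]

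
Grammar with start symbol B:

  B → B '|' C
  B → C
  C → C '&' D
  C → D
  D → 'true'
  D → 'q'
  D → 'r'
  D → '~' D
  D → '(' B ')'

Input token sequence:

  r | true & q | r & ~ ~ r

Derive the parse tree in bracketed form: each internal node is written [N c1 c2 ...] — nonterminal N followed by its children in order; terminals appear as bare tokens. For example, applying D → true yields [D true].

[B [B [B [C [D r]]] | [C [C [D true]] & [D q]]] | [C [C [D r]] & [D ~ [D ~ [D r]]]]]

B
B | C
B | C | C
C | C | C
D | C | C
r | C | C
r | C & D | C
r | D & D | C
r | true & D | C
r | true & q | C
r | true & q | C & D
r | true & q | D & D
r | true & q | r & D
r | true & q | r & ~ D
r | true & q | r & ~ ~ D
r | true & q | r & ~ ~ r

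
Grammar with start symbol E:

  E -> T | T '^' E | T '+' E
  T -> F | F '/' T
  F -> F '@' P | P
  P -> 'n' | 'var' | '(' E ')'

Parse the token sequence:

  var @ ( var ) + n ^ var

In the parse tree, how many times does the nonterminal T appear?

[E [T [F [F [P var]] @ [P ( [E [T [F [P var]]]] )]]] + [E [T [F [P n]]] ^ [E [T [F [P var]]]]]]

4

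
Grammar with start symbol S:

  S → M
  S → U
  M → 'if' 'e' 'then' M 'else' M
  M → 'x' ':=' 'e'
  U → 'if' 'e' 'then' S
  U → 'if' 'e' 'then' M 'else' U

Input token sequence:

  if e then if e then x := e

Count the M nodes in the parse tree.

1

[S [U if e then [S [U if e then [S [M x := e]]]]]]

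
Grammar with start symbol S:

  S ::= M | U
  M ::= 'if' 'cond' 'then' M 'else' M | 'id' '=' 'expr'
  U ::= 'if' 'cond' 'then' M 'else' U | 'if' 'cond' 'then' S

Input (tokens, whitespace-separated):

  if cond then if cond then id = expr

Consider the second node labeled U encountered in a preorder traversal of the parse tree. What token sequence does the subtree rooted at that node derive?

[S [U if cond then [S [U if cond then [S [M id = expr]]]]]]

if cond then id = expr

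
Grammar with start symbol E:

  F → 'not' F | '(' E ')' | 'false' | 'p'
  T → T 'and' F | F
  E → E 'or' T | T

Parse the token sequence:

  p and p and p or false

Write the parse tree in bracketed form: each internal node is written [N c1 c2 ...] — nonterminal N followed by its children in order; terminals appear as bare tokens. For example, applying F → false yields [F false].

E
E or T
T or T
T and F or T
T and F and F or T
F and F and F or T
p and F and F or T
p and p and F or T
p and p and p or T
p and p and p or F
p and p and p or false

[E [E [T [T [T [F p]] and [F p]] and [F p]]] or [T [F false]]]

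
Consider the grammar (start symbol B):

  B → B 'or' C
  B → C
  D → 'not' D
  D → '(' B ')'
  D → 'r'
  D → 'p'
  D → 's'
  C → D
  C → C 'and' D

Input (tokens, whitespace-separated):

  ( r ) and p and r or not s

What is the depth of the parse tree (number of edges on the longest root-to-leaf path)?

9

[B [B [C [C [C [D ( [B [C [D r]]] )]] and [D p]] and [D r]]] or [C [D not [D s]]]]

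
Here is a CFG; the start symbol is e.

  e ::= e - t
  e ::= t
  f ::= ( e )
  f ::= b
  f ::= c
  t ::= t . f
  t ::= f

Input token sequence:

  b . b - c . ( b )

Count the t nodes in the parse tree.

5

[e [e [t [t [f b]] . [f b]]] - [t [t [f c]] . [f ( [e [t [f b]]] )]]]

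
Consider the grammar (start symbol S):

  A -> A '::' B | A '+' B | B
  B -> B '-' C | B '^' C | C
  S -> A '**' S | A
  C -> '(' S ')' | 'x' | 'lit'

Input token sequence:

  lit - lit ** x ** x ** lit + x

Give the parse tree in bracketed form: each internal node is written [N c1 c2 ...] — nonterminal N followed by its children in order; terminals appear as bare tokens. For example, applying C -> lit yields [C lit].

S
A ** S
B ** S
B - C ** S
C - C ** S
lit - C ** S
lit - lit ** S
lit - lit ** A ** S
lit - lit ** B ** S
lit - lit ** C ** S
lit - lit ** x ** S
lit - lit ** x ** A ** S
lit - lit ** x ** B ** S
lit - lit ** x ** C ** S
lit - lit ** x ** x ** S
lit - lit ** x ** x ** A
lit - lit ** x ** x ** A + B
lit - lit ** x ** x ** B + B
lit - lit ** x ** x ** C + B
lit - lit ** x ** x ** lit + B
lit - lit ** x ** x ** lit + C
lit - lit ** x ** x ** lit + x

[S [A [B [B [C lit]] - [C lit]]] ** [S [A [B [C x]]] ** [S [A [B [C x]]] ** [S [A [A [B [C lit]]] + [B [C x]]]]]]]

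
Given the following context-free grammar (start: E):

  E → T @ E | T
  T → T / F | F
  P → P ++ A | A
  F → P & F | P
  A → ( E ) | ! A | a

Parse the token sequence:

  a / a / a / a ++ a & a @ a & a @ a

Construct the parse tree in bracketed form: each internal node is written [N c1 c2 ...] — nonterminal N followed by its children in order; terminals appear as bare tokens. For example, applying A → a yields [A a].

[E [T [T [T [T [F [P [A a]]]] / [F [P [A a]]]] / [F [P [A a]]]] / [F [P [P [A a]] ++ [A a]] & [F [P [A a]]]]] @ [E [T [F [P [A a]] & [F [P [A a]]]]] @ [E [T [F [P [A a]]]]]]]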